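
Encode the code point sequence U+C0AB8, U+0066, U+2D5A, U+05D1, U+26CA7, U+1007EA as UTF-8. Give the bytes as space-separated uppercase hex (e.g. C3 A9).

F3 80 AA B8 66 E2 B5 9A D7 91 F0 A6 B2 A7 F4 80 9F AA

U+C0AB8: 4-byte form → F3 80 AA B8.
U+0066: 1-byte form → 66.
U+2D5A: 3-byte form → E2 B5 9A.
U+05D1: 2-byte form → D7 91.
U+26CA7: 4-byte form → F0 A6 B2 A7.
U+1007EA: 4-byte form → F4 80 9F AA.
Concatenated (18 bytes): F3 80 AA B8 66 E2 B5 9A D7 91 F0 A6 B2 A7 F4 80 9F AA.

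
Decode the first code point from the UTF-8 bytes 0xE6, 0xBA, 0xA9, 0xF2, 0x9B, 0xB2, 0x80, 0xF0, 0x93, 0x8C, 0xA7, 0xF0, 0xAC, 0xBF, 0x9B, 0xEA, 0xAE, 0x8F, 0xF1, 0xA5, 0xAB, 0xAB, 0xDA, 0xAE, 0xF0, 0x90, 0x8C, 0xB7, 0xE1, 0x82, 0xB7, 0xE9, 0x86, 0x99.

U+6EA9

Offset 0: leading byte 0xE6 = 11100110 → 3-byte char #1 = E6 BA A9.
Leading byte 0xE6 = 11100110 matches 1110xxxx → 3-byte sequence.
Byte 1: 0xE6 = 11100110, payload 0110 (4 bits).
Byte 2: 0xBA = 10111010 (10xxxxxx ✓), payload 111010.
Byte 3: 0xA9 = 10101001 (10xxxxxx ✓), payload 101001.
Concatenate: 0110111010101001 = 0x6EA9 (16 bits → U+6EA9).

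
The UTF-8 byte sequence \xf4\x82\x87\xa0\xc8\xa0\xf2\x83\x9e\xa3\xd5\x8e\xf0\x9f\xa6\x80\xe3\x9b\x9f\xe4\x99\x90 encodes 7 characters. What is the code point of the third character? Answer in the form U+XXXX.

U+837A3

Offset 0: leading byte 0xF4 = 11110100 → 4-byte char #1 = F4 82 87 A0.
Offset 4: leading byte 0xC8 = 11001000 → 2-byte char #2 = C8 A0.
Offset 6: leading byte 0xF2 = 11110010 → 4-byte char #3 = F2 83 9E A3.
Leading byte 0xF2 = 11110010 matches 11110xxx → 4-byte sequence.
Byte 1: 0xF2 = 11110010, payload 010 (3 bits).
Byte 2: 0x83 = 10000011 (10xxxxxx ✓), payload 000011.
Byte 3: 0x9E = 10011110 (10xxxxxx ✓), payload 011110.
Byte 4: 0xA3 = 10100011 (10xxxxxx ✓), payload 100011.
Concatenate: 010000011011110100011 = 0x837A3 (21 bits → U+837A3).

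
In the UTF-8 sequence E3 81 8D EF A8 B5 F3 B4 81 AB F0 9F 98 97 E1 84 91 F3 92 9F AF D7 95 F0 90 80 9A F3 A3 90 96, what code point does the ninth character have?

U+E3416

Offset 0: leading byte 0xE3 = 11100011 → 3-byte char #1 = E3 81 8D.
Offset 3: leading byte 0xEF = 11101111 → 3-byte char #2 = EF A8 B5.
Offset 6: leading byte 0xF3 = 11110011 → 4-byte char #3 = F3 B4 81 AB.
Offset 10: leading byte 0xF0 = 11110000 → 4-byte char #4 = F0 9F 98 97.
Offset 14: leading byte 0xE1 = 11100001 → 3-byte char #5 = E1 84 91.
Offset 17: leading byte 0xF3 = 11110011 → 4-byte char #6 = F3 92 9F AF.
Offset 21: leading byte 0xD7 = 11010111 → 2-byte char #7 = D7 95.
Offset 23: leading byte 0xF0 = 11110000 → 4-byte char #8 = F0 90 80 9A.
Offset 27: leading byte 0xF3 = 11110011 → 4-byte char #9 = F3 A3 90 96.
Leading byte 0xF3 = 11110011 matches 11110xxx → 4-byte sequence.
Byte 1: 0xF3 = 11110011, payload 011 (3 bits).
Byte 2: 0xA3 = 10100011 (10xxxxxx ✓), payload 100011.
Byte 3: 0x90 = 10010000 (10xxxxxx ✓), payload 010000.
Byte 4: 0x96 = 10010110 (10xxxxxx ✓), payload 010110.
Concatenate: 011100011010000010110 = 0xE3416 (21 bits → U+E3416).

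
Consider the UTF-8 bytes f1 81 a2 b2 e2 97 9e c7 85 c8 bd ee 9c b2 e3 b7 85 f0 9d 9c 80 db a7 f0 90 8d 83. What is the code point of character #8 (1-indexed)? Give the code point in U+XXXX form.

U+06E7

Offset 0: leading byte 0xF1 = 11110001 → 4-byte char #1 = F1 81 A2 B2.
Offset 4: leading byte 0xE2 = 11100010 → 3-byte char #2 = E2 97 9E.
Offset 7: leading byte 0xC7 = 11000111 → 2-byte char #3 = C7 85.
Offset 9: leading byte 0xC8 = 11001000 → 2-byte char #4 = C8 BD.
Offset 11: leading byte 0xEE = 11101110 → 3-byte char #5 = EE 9C B2.
Offset 14: leading byte 0xE3 = 11100011 → 3-byte char #6 = E3 B7 85.
Offset 17: leading byte 0xF0 = 11110000 → 4-byte char #7 = F0 9D 9C 80.
Offset 21: leading byte 0xDB = 11011011 → 2-byte char #8 = DB A7.
Leading byte 0xDB = 11011011 matches 110xxxxx → 2-byte sequence.
Byte 1: 0xDB = 11011011, payload 11011 (5 bits).
Byte 2: 0xA7 = 10100111 (10xxxxxx ✓), payload 100111.
Concatenate: 11011100111 = 0x6E7 (11 bits → U+06E7).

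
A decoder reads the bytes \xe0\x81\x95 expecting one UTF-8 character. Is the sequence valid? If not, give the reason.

Leading byte 0xE0 = 11100000 → 3-byte form.
Continuation bytes all match 10xxxxxx. Payload decodes to 0x55.
But 0x55 < 0x800, the minimum for a 3-byte sequence — this is an overlong encoding.

invalid (overlong encoding)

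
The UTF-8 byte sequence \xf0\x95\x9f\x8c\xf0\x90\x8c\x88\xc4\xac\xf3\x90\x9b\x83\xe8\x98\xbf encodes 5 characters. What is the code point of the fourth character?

Offset 0: leading byte 0xF0 = 11110000 → 4-byte char #1 = F0 95 9F 8C.
Offset 4: leading byte 0xF0 = 11110000 → 4-byte char #2 = F0 90 8C 88.
Offset 8: leading byte 0xC4 = 11000100 → 2-byte char #3 = C4 AC.
Offset 10: leading byte 0xF3 = 11110011 → 4-byte char #4 = F3 90 9B 83.
Leading byte 0xF3 = 11110011 matches 11110xxx → 4-byte sequence.
Byte 1: 0xF3 = 11110011, payload 011 (3 bits).
Byte 2: 0x90 = 10010000 (10xxxxxx ✓), payload 010000.
Byte 3: 0x9B = 10011011 (10xxxxxx ✓), payload 011011.
Byte 4: 0x83 = 10000011 (10xxxxxx ✓), payload 000011.
Concatenate: 011010000011011000011 = 0xD06C3 (21 bits → U+D06C3).

U+D06C3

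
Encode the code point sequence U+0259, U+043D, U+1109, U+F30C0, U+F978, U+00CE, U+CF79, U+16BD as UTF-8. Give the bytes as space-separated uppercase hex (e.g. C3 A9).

C9 99 D0 BD E1 84 89 F3 B3 83 80 EF A5 B8 C3 8E EC BD B9 E1 9A BD

U+0259: 2-byte form → C9 99.
U+043D: 2-byte form → D0 BD.
U+1109: 3-byte form → E1 84 89.
U+F30C0: 4-byte form → F3 B3 83 80.
U+F978: 3-byte form → EF A5 B8.
U+00CE: 2-byte form → C3 8E.
U+CF79: 3-byte form → EC BD B9.
U+16BD: 3-byte form → E1 9A BD.
Concatenated (22 bytes): C9 99 D0 BD E1 84 89 F3 B3 83 80 EF A5 B8 C3 8E EC BD B9 E1 9A BD.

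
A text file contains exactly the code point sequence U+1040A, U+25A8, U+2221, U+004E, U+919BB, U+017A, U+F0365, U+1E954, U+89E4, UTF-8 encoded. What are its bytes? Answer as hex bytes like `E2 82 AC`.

F0 90 90 8A E2 96 A8 E2 88 A1 4E F2 91 A6 BB C5 BA F3 B0 8D A5 F0 9E A5 94 E8 A7 A4

U+1040A: 4-byte form → F0 90 90 8A.
U+25A8: 3-byte form → E2 96 A8.
U+2221: 3-byte form → E2 88 A1.
U+004E: 1-byte form → 4E.
U+919BB: 4-byte form → F2 91 A6 BB.
U+017A: 2-byte form → C5 BA.
U+F0365: 4-byte form → F3 B0 8D A5.
U+1E954: 4-byte form → F0 9E A5 94.
U+89E4: 3-byte form → E8 A7 A4.
Concatenated (28 bytes): F0 90 90 8A E2 96 A8 E2 88 A1 4E F2 91 A6 BB C5 BA F3 B0 8D A5 F0 9E A5 94 E8 A7 A4.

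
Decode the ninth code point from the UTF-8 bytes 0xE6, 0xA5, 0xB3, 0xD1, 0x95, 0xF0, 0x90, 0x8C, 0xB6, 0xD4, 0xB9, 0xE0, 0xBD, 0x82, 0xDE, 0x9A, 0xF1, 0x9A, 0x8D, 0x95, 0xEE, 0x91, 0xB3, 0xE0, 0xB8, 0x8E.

U+0E0E

Offset 0: leading byte 0xE6 = 11100110 → 3-byte char #1 = E6 A5 B3.
Offset 3: leading byte 0xD1 = 11010001 → 2-byte char #2 = D1 95.
Offset 5: leading byte 0xF0 = 11110000 → 4-byte char #3 = F0 90 8C B6.
Offset 9: leading byte 0xD4 = 11010100 → 2-byte char #4 = D4 B9.
Offset 11: leading byte 0xE0 = 11100000 → 3-byte char #5 = E0 BD 82.
Offset 14: leading byte 0xDE = 11011110 → 2-byte char #6 = DE 9A.
Offset 16: leading byte 0xF1 = 11110001 → 4-byte char #7 = F1 9A 8D 95.
Offset 20: leading byte 0xEE = 11101110 → 3-byte char #8 = EE 91 B3.
Offset 23: leading byte 0xE0 = 11100000 → 3-byte char #9 = E0 B8 8E.
Leading byte 0xE0 = 11100000 matches 1110xxxx → 3-byte sequence.
Byte 1: 0xE0 = 11100000, payload 0000 (4 bits).
Byte 2: 0xB8 = 10111000 (10xxxxxx ✓), payload 111000.
Byte 3: 0x8E = 10001110 (10xxxxxx ✓), payload 001110.
Concatenate: 0000111000001110 = 0xE0E (16 bits → U+0E0E).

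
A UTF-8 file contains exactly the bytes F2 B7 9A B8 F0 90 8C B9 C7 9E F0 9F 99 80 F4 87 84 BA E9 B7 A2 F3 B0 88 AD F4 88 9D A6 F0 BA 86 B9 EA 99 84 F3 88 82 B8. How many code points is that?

11

Byte at offset 0: 0xF2 = 11110010 → 4-byte char (#1). Advance 4.
Byte at offset 4: 0xF0 = 11110000 → 4-byte char (#2). Advance 4.
Byte at offset 8: 0xC7 = 11000111 → 2-byte char (#3). Advance 2.
Byte at offset 10: 0xF0 = 11110000 → 4-byte char (#4). Advance 4.
Byte at offset 14: 0xF4 = 11110100 → 4-byte char (#5). Advance 4.
Byte at offset 18: 0xE9 = 11101001 → 3-byte char (#6). Advance 3.
Byte at offset 21: 0xF3 = 11110011 → 4-byte char (#7). Advance 4.
Byte at offset 25: 0xF4 = 11110100 → 4-byte char (#8). Advance 4.
Byte at offset 29: 0xF0 = 11110000 → 4-byte char (#9). Advance 4.
Byte at offset 33: 0xEA = 11101010 → 3-byte char (#10). Advance 3.
Byte at offset 36: 0xF3 = 11110011 → 4-byte char (#11). Advance 4.
Reached end at offset 40 after 11 code points.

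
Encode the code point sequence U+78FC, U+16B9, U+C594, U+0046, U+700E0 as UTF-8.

E7 A3 BC E1 9A B9 EC 96 94 46 F1 B0 83 A0

U+78FC: 3-byte form → E7 A3 BC.
U+16B9: 3-byte form → E1 9A B9.
U+C594: 3-byte form → EC 96 94.
U+0046: 1-byte form → 46.
U+700E0: 4-byte form → F1 B0 83 A0.
Concatenated (14 bytes): E7 A3 BC E1 9A B9 EC 96 94 46 F1 B0 83 A0.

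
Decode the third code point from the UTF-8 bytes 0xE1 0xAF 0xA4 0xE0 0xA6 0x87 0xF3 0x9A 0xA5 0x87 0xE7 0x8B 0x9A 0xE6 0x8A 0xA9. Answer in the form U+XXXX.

U+DA947

Offset 0: leading byte 0xE1 = 11100001 → 3-byte char #1 = E1 AF A4.
Offset 3: leading byte 0xE0 = 11100000 → 3-byte char #2 = E0 A6 87.
Offset 6: leading byte 0xF3 = 11110011 → 4-byte char #3 = F3 9A A5 87.
Leading byte 0xF3 = 11110011 matches 11110xxx → 4-byte sequence.
Byte 1: 0xF3 = 11110011, payload 011 (3 bits).
Byte 2: 0x9A = 10011010 (10xxxxxx ✓), payload 011010.
Byte 3: 0xA5 = 10100101 (10xxxxxx ✓), payload 100101.
Byte 4: 0x87 = 10000111 (10xxxxxx ✓), payload 000111.
Concatenate: 011011010100101000111 = 0xDA947 (21 bits → U+DA947).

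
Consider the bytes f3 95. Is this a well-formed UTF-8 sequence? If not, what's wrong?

invalid (sequence truncated)

Leading byte 0xF3 = 11110011 → 4-byte form, but only 2 bytes are present.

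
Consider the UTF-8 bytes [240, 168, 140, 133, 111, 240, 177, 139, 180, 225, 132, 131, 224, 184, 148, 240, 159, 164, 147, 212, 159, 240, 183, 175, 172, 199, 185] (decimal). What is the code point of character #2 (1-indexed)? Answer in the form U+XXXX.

Offset 0: leading byte 0xF0 = 11110000 → 4-byte char #1 = F0 A8 8C 85.
Offset 4: leading byte 0x6F = 01101111 → 1-byte char #2 = 6F.
Leading byte 0x6F = 01101111 matches 0xxxxxxx → 1-byte sequence.
Byte 1: 0x6F = 01101111, payload 1101111 (7 bits).
Concatenate: 1101111 = 0x6F (7 bits → U+006F).

U+006F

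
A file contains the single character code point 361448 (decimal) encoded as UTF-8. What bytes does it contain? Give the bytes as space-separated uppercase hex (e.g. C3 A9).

U+583E8 = 0x583E8 = 361448 decimal. In range U+10000–U+10FFFF → 4-byte form: 11110xxx 10xxxxxx 10xxxxxx 10xxxxxx.
Binary (21 bits): 001011000001111101000.
Split 3+6+6+6: 001 | 011000 | 001111 | 101000.
Byte 1: 11110001 = 0xF1.
Byte 2: 10011000 = 0x98.
Byte 3: 10001111 = 0x8F.
Byte 4: 10101000 = 0xA8.

F1 98 8F A8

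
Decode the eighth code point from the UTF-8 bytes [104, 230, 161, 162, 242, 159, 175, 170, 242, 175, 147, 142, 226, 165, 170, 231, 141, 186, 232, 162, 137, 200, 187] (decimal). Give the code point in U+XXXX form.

Offset 0: leading byte 0x68 = 01101000 → 1-byte char #1 = 68.
Offset 1: leading byte 0xE6 = 11100110 → 3-byte char #2 = E6 A1 A2.
Offset 4: leading byte 0xF2 = 11110010 → 4-byte char #3 = F2 9F AF AA.
Offset 8: leading byte 0xF2 = 11110010 → 4-byte char #4 = F2 AF 93 8E.
Offset 12: leading byte 0xE2 = 11100010 → 3-byte char #5 = E2 A5 AA.
Offset 15: leading byte 0xE7 = 11100111 → 3-byte char #6 = E7 8D BA.
Offset 18: leading byte 0xE8 = 11101000 → 3-byte char #7 = E8 A2 89.
Offset 21: leading byte 0xC8 = 11001000 → 2-byte char #8 = C8 BB.
Leading byte 0xC8 = 11001000 matches 110xxxxx → 2-byte sequence.
Byte 1: 0xC8 = 11001000, payload 01000 (5 bits).
Byte 2: 0xBB = 10111011 (10xxxxxx ✓), payload 111011.
Concatenate: 01000111011 = 0x23B (11 bits → U+023B).

U+023B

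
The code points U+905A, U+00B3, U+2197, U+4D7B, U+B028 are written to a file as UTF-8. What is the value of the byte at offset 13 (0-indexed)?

U+905A → 3-byte form E9 81 9A at offsets 0–2.
U+00B3 → 2-byte form C2 B3 at offsets 3–4.
U+2197 → 3-byte form E2 86 97 at offsets 5–7.
U+4D7B → 3-byte form E4 B5 BB at offsets 8–10.
U+B028 → 3-byte form EB 80 A8 at offsets 11–13.
Offset 13 falls in char 5's range; it's byte 3 of EB 80 A8 = 0xA8.

0xA8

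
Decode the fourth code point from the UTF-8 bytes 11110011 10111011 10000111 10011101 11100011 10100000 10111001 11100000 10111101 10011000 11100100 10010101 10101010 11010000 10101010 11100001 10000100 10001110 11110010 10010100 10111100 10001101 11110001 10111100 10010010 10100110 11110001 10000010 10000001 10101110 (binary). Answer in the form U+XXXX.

U+456A

Offset 0: leading byte 0xF3 = 11110011 → 4-byte char #1 = F3 BB 87 9D.
Offset 4: leading byte 0xE3 = 11100011 → 3-byte char #2 = E3 A0 B9.
Offset 7: leading byte 0xE0 = 11100000 → 3-byte char #3 = E0 BD 98.
Offset 10: leading byte 0xE4 = 11100100 → 3-byte char #4 = E4 95 AA.
Leading byte 0xE4 = 11100100 matches 1110xxxx → 3-byte sequence.
Byte 1: 0xE4 = 11100100, payload 0100 (4 bits).
Byte 2: 0x95 = 10010101 (10xxxxxx ✓), payload 010101.
Byte 3: 0xAA = 10101010 (10xxxxxx ✓), payload 101010.
Concatenate: 0100010101101010 = 0x456A (16 bits → U+456A).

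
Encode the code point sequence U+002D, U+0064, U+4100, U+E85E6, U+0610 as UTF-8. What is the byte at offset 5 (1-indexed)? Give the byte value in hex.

1-indexed offset 5 is 0-indexed offset 4.
U+002D → 1-byte form 2D at offsets 0–0.
U+0064 → 1-byte form 64 at offsets 1–1.
U+4100 → 3-byte form E4 84 80 at offsets 2–4.
Offset 4 falls in char 3's range; it's byte 3 of E4 84 80 = 0x80.

0x80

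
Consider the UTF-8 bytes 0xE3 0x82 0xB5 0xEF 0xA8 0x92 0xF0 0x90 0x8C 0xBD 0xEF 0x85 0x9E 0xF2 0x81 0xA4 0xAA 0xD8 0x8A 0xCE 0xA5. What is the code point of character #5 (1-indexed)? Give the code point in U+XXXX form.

U+8192A

Offset 0: leading byte 0xE3 = 11100011 → 3-byte char #1 = E3 82 B5.
Offset 3: leading byte 0xEF = 11101111 → 3-byte char #2 = EF A8 92.
Offset 6: leading byte 0xF0 = 11110000 → 4-byte char #3 = F0 90 8C BD.
Offset 10: leading byte 0xEF = 11101111 → 3-byte char #4 = EF 85 9E.
Offset 13: leading byte 0xF2 = 11110010 → 4-byte char #5 = F2 81 A4 AA.
Leading byte 0xF2 = 11110010 matches 11110xxx → 4-byte sequence.
Byte 1: 0xF2 = 11110010, payload 010 (3 bits).
Byte 2: 0x81 = 10000001 (10xxxxxx ✓), payload 000001.
Byte 3: 0xA4 = 10100100 (10xxxxxx ✓), payload 100100.
Byte 4: 0xAA = 10101010 (10xxxxxx ✓), payload 101010.
Concatenate: 010000001100100101010 = 0x8192A (21 bits → U+8192A).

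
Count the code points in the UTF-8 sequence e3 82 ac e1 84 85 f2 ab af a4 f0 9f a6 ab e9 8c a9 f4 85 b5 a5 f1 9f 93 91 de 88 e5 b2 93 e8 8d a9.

Byte at offset 0: 0xE3 = 11100011 → 3-byte char (#1). Advance 3.
Byte at offset 3: 0xE1 = 11100001 → 3-byte char (#2). Advance 3.
Byte at offset 6: 0xF2 = 11110010 → 4-byte char (#3). Advance 4.
Byte at offset 10: 0xF0 = 11110000 → 4-byte char (#4). Advance 4.
Byte at offset 14: 0xE9 = 11101001 → 3-byte char (#5). Advance 3.
Byte at offset 17: 0xF4 = 11110100 → 4-byte char (#6). Advance 4.
Byte at offset 21: 0xF1 = 11110001 → 4-byte char (#7). Advance 4.
Byte at offset 25: 0xDE = 11011110 → 2-byte char (#8). Advance 2.
Byte at offset 27: 0xE5 = 11100101 → 3-byte char (#9). Advance 3.
Byte at offset 30: 0xE8 = 11101000 → 3-byte char (#10). Advance 3.
Reached end at offset 33 after 10 code points.

10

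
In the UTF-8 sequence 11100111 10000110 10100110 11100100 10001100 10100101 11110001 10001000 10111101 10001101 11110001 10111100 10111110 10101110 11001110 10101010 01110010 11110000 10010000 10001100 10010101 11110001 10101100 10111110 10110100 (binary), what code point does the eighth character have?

Offset 0: leading byte 0xE7 = 11100111 → 3-byte char #1 = E7 86 A6.
Offset 3: leading byte 0xE4 = 11100100 → 3-byte char #2 = E4 8C A5.
Offset 6: leading byte 0xF1 = 11110001 → 4-byte char #3 = F1 88 BD 8D.
Offset 10: leading byte 0xF1 = 11110001 → 4-byte char #4 = F1 BC BE AE.
Offset 14: leading byte 0xCE = 11001110 → 2-byte char #5 = CE AA.
Offset 16: leading byte 0x72 = 01110010 → 1-byte char #6 = 72.
Offset 17: leading byte 0xF0 = 11110000 → 4-byte char #7 = F0 90 8C 95.
Offset 21: leading byte 0xF1 = 11110001 → 4-byte char #8 = F1 AC BE B4.
Leading byte 0xF1 = 11110001 matches 11110xxx → 4-byte sequence.
Byte 1: 0xF1 = 11110001, payload 001 (3 bits).
Byte 2: 0xAC = 10101100 (10xxxxxx ✓), payload 101100.
Byte 3: 0xBE = 10111110 (10xxxxxx ✓), payload 111110.
Byte 4: 0xB4 = 10110100 (10xxxxxx ✓), payload 110100.
Concatenate: 001101100111110110100 = 0x6CFB4 (21 bits → U+6CFB4).

U+6CFB4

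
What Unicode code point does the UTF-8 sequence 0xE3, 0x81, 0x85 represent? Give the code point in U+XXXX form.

U+3045

Leading byte 0xE3 = 11100011 matches 1110xxxx → 3-byte sequence.
Byte 1: 0xE3 = 11100011, payload 0011 (4 bits).
Byte 2: 0x81 = 10000001 (10xxxxxx ✓), payload 000001.
Byte 3: 0x85 = 10000101 (10xxxxxx ✓), payload 000101.
Concatenate: 0011000001000101 = 0x3045 (16 bits → U+3045).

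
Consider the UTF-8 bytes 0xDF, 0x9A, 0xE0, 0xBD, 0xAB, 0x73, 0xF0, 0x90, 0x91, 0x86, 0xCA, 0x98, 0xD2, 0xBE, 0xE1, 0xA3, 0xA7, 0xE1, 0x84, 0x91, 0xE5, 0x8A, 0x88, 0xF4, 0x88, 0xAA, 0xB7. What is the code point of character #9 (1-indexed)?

Offset 0: leading byte 0xDF = 11011111 → 2-byte char #1 = DF 9A.
Offset 2: leading byte 0xE0 = 11100000 → 3-byte char #2 = E0 BD AB.
Offset 5: leading byte 0x73 = 01110011 → 1-byte char #3 = 73.
Offset 6: leading byte 0xF0 = 11110000 → 4-byte char #4 = F0 90 91 86.
Offset 10: leading byte 0xCA = 11001010 → 2-byte char #5 = CA 98.
Offset 12: leading byte 0xD2 = 11010010 → 2-byte char #6 = D2 BE.
Offset 14: leading byte 0xE1 = 11100001 → 3-byte char #7 = E1 A3 A7.
Offset 17: leading byte 0xE1 = 11100001 → 3-byte char #8 = E1 84 91.
Offset 20: leading byte 0xE5 = 11100101 → 3-byte char #9 = E5 8A 88.
Leading byte 0xE5 = 11100101 matches 1110xxxx → 3-byte sequence.
Byte 1: 0xE5 = 11100101, payload 0101 (4 bits).
Byte 2: 0x8A = 10001010 (10xxxxxx ✓), payload 001010.
Byte 3: 0x88 = 10001000 (10xxxxxx ✓), payload 001000.
Concatenate: 0101001010001000 = 0x5288 (16 bits → U+5288).

U+5288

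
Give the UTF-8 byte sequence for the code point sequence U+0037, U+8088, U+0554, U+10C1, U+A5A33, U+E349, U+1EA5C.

U+0037: 1-byte form → 37.
U+8088: 3-byte form → E8 82 88.
U+0554: 2-byte form → D5 94.
U+10C1: 3-byte form → E1 83 81.
U+A5A33: 4-byte form → F2 A5 A8 B3.
U+E349: 3-byte form → EE 8D 89.
U+1EA5C: 4-byte form → F0 9E A9 9C.
Concatenated (20 bytes): 37 E8 82 88 D5 94 E1 83 81 F2 A5 A8 B3 EE 8D 89 F0 9E A9 9C.

37 E8 82 88 D5 94 E1 83 81 F2 A5 A8 B3 EE 8D 89 F0 9E A9 9C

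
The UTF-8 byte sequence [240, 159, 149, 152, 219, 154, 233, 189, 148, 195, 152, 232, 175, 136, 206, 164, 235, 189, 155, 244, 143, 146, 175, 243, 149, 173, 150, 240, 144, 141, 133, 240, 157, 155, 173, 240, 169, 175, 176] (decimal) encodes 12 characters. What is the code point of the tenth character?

U+10345

Offset 0: leading byte 0xF0 = 11110000 → 4-byte char #1 = F0 9F 95 98.
Offset 4: leading byte 0xDB = 11011011 → 2-byte char #2 = DB 9A.
Offset 6: leading byte 0xE9 = 11101001 → 3-byte char #3 = E9 BD 94.
Offset 9: leading byte 0xC3 = 11000011 → 2-byte char #4 = C3 98.
Offset 11: leading byte 0xE8 = 11101000 → 3-byte char #5 = E8 AF 88.
Offset 14: leading byte 0xCE = 11001110 → 2-byte char #6 = CE A4.
Offset 16: leading byte 0xEB = 11101011 → 3-byte char #7 = EB BD 9B.
Offset 19: leading byte 0xF4 = 11110100 → 4-byte char #8 = F4 8F 92 AF.
Offset 23: leading byte 0xF3 = 11110011 → 4-byte char #9 = F3 95 AD 96.
Offset 27: leading byte 0xF0 = 11110000 → 4-byte char #10 = F0 90 8D 85.
Leading byte 0xF0 = 11110000 matches 11110xxx → 4-byte sequence.
Byte 1: 0xF0 = 11110000, payload 000 (3 bits).
Byte 2: 0x90 = 10010000 (10xxxxxx ✓), payload 010000.
Byte 3: 0x8D = 10001101 (10xxxxxx ✓), payload 001101.
Byte 4: 0x85 = 10000101 (10xxxxxx ✓), payload 000101.
Concatenate: 000010000001101000101 = 0x10345 (21 bits → U+10345).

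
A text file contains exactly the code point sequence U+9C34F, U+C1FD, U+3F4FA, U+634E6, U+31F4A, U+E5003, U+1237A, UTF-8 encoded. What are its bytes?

U+9C34F: 4-byte form → F2 9C 8D 8F.
U+C1FD: 3-byte form → EC 87 BD.
U+3F4FA: 4-byte form → F0 BF 93 BA.
U+634E6: 4-byte form → F1 A3 93 A6.
U+31F4A: 4-byte form → F0 B1 BD 8A.
U+E5003: 4-byte form → F3 A5 80 83.
U+1237A: 4-byte form → F0 92 8D BA.
Concatenated (27 bytes): F2 9C 8D 8F EC 87 BD F0 BF 93 BA F1 A3 93 A6 F0 B1 BD 8A F3 A5 80 83 F0 92 8D BA.

F2 9C 8D 8F EC 87 BD F0 BF 93 BA F1 A3 93 A6 F0 B1 BD 8A F3 A5 80 83 F0 92 8D BA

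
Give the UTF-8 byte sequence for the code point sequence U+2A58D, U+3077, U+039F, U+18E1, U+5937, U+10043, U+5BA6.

U+2A58D: 4-byte form → F0 AA 96 8D.
U+3077: 3-byte form → E3 81 B7.
U+039F: 2-byte form → CE 9F.
U+18E1: 3-byte form → E1 A3 A1.
U+5937: 3-byte form → E5 A4 B7.
U+10043: 4-byte form → F0 90 81 83.
U+5BA6: 3-byte form → E5 AE A6.
Concatenated (22 bytes): F0 AA 96 8D E3 81 B7 CE 9F E1 A3 A1 E5 A4 B7 F0 90 81 83 E5 AE A6.

F0 AA 96 8D E3 81 B7 CE 9F E1 A3 A1 E5 A4 B7 F0 90 81 83 E5 AE A6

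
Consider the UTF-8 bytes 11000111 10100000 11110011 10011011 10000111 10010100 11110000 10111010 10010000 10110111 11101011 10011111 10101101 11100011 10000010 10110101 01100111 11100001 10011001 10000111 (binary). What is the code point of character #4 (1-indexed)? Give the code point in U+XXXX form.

Offset 0: leading byte 0xC7 = 11000111 → 2-byte char #1 = C7 A0.
Offset 2: leading byte 0xF3 = 11110011 → 4-byte char #2 = F3 9B 87 94.
Offset 6: leading byte 0xF0 = 11110000 → 4-byte char #3 = F0 BA 90 B7.
Offset 10: leading byte 0xEB = 11101011 → 3-byte char #4 = EB 9F AD.
Leading byte 0xEB = 11101011 matches 1110xxxx → 3-byte sequence.
Byte 1: 0xEB = 11101011, payload 1011 (4 bits).
Byte 2: 0x9F = 10011111 (10xxxxxx ✓), payload 011111.
Byte 3: 0xAD = 10101101 (10xxxxxx ✓), payload 101101.
Concatenate: 1011011111101101 = 0xB7ED (16 bits → U+B7ED).

U+B7ED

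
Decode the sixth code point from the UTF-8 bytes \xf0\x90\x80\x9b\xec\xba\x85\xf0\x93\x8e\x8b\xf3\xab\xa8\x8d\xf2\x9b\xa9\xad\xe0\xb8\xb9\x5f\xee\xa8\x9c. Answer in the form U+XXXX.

Offset 0: leading byte 0xF0 = 11110000 → 4-byte char #1 = F0 90 80 9B.
Offset 4: leading byte 0xEC = 11101100 → 3-byte char #2 = EC BA 85.
Offset 7: leading byte 0xF0 = 11110000 → 4-byte char #3 = F0 93 8E 8B.
Offset 11: leading byte 0xF3 = 11110011 → 4-byte char #4 = F3 AB A8 8D.
Offset 15: leading byte 0xF2 = 11110010 → 4-byte char #5 = F2 9B A9 AD.
Offset 19: leading byte 0xE0 = 11100000 → 3-byte char #6 = E0 B8 B9.
Leading byte 0xE0 = 11100000 matches 1110xxxx → 3-byte sequence.
Byte 1: 0xE0 = 11100000, payload 0000 (4 bits).
Byte 2: 0xB8 = 10111000 (10xxxxxx ✓), payload 111000.
Byte 3: 0xB9 = 10111001 (10xxxxxx ✓), payload 111001.
Concatenate: 0000111000111001 = 0xE39 (16 bits → U+0E39).

U+0E39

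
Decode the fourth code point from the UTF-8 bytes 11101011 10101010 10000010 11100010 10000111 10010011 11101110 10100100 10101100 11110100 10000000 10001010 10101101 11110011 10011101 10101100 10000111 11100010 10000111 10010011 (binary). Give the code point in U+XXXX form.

Offset 0: leading byte 0xEB = 11101011 → 3-byte char #1 = EB AA 82.
Offset 3: leading byte 0xE2 = 11100010 → 3-byte char #2 = E2 87 93.
Offset 6: leading byte 0xEE = 11101110 → 3-byte char #3 = EE A4 AC.
Offset 9: leading byte 0xF4 = 11110100 → 4-byte char #4 = F4 80 8A AD.
Leading byte 0xF4 = 11110100 matches 11110xxx → 4-byte sequence.
Byte 1: 0xF4 = 11110100, payload 100 (3 bits).
Byte 2: 0x80 = 10000000 (10xxxxxx ✓), payload 000000.
Byte 3: 0x8A = 10001010 (10xxxxxx ✓), payload 001010.
Byte 4: 0xAD = 10101101 (10xxxxxx ✓), payload 101101.
Concatenate: 100000000001010101101 = 0x1002AD (21 bits → U+1002AD).

U+1002AD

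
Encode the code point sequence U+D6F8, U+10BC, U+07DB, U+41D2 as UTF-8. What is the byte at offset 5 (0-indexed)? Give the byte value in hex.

0xBC

U+D6F8 → 3-byte form ED 9B B8 at offsets 0–2.
U+10BC → 3-byte form E1 82 BC at offsets 3–5.
Offset 5 falls in char 2's range; it's byte 3 of E1 82 BC = 0xBC.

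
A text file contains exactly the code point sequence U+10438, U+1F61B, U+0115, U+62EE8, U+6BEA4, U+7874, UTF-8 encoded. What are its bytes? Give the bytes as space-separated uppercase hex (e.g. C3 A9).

F0 90 90 B8 F0 9F 98 9B C4 95 F1 A2 BB A8 F1 AB BA A4 E7 A1 B4

U+10438: 4-byte form → F0 90 90 B8.
U+1F61B: 4-byte form → F0 9F 98 9B.
U+0115: 2-byte form → C4 95.
U+62EE8: 4-byte form → F1 A2 BB A8.
U+6BEA4: 4-byte form → F1 AB BA A4.
U+7874: 3-byte form → E7 A1 B4.
Concatenated (21 bytes): F0 90 90 B8 F0 9F 98 9B C4 95 F1 A2 BB A8 F1 AB BA A4 E7 A1 B4.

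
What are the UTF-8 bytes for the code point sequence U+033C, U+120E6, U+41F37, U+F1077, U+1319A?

CC BC F0 92 83 A6 F1 81 BC B7 F3 B1 81 B7 F0 93 86 9A

U+033C: 2-byte form → CC BC.
U+120E6: 4-byte form → F0 92 83 A6.
U+41F37: 4-byte form → F1 81 BC B7.
U+F1077: 4-byte form → F3 B1 81 B7.
U+1319A: 4-byte form → F0 93 86 9A.
Concatenated (18 bytes): CC BC F0 92 83 A6 F1 81 BC B7 F3 B1 81 B7 F0 93 86 9A.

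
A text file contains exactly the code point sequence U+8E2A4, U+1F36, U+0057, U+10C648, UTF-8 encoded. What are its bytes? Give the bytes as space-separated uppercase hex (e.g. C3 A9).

F2 8E 8A A4 E1 BC B6 57 F4 8C 99 88

U+8E2A4: 4-byte form → F2 8E 8A A4.
U+1F36: 3-byte form → E1 BC B6.
U+0057: 1-byte form → 57.
U+10C648: 4-byte form → F4 8C 99 88.
Concatenated (12 bytes): F2 8E 8A A4 E1 BC B6 57 F4 8C 99 88.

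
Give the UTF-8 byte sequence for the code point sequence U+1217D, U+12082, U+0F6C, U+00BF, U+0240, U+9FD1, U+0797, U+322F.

U+1217D: 4-byte form → F0 92 85 BD.
U+12082: 4-byte form → F0 92 82 82.
U+0F6C: 3-byte form → E0 BD AC.
U+00BF: 2-byte form → C2 BF.
U+0240: 2-byte form → C9 80.
U+9FD1: 3-byte form → E9 BF 91.
U+0797: 2-byte form → DE 97.
U+322F: 3-byte form → E3 88 AF.
Concatenated (23 bytes): F0 92 85 BD F0 92 82 82 E0 BD AC C2 BF C9 80 E9 BF 91 DE 97 E3 88 AF.

F0 92 85 BD F0 92 82 82 E0 BD AC C2 BF C9 80 E9 BF 91 DE 97 E3 88 AF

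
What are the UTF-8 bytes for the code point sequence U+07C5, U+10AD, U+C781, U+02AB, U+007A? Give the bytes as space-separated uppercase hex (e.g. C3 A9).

U+07C5: 2-byte form → DF 85.
U+10AD: 3-byte form → E1 82 AD.
U+C781: 3-byte form → EC 9E 81.
U+02AB: 2-byte form → CA AB.
U+007A: 1-byte form → 7A.
Concatenated (11 bytes): DF 85 E1 82 AD EC 9E 81 CA AB 7A.

DF 85 E1 82 AD EC 9E 81 CA AB 7A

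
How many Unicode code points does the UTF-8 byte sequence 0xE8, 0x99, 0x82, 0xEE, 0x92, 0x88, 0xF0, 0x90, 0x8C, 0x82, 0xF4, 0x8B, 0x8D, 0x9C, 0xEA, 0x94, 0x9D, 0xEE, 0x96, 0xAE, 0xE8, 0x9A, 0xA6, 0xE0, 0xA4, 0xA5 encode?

Byte at offset 0: 0xE8 = 11101000 → 3-byte char (#1). Advance 3.
Byte at offset 3: 0xEE = 11101110 → 3-byte char (#2). Advance 3.
Byte at offset 6: 0xF0 = 11110000 → 4-byte char (#3). Advance 4.
Byte at offset 10: 0xF4 = 11110100 → 4-byte char (#4). Advance 4.
Byte at offset 14: 0xEA = 11101010 → 3-byte char (#5). Advance 3.
Byte at offset 17: 0xEE = 11101110 → 3-byte char (#6). Advance 3.
Byte at offset 20: 0xE8 = 11101000 → 3-byte char (#7). Advance 3.
Byte at offset 23: 0xE0 = 11100000 → 3-byte char (#8). Advance 3.
Reached end at offset 26 after 8 code points.

8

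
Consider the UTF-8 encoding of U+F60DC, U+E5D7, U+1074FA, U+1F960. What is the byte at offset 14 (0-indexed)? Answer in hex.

0xA0

U+F60DC → 4-byte form F3 B6 83 9C at offsets 0–3.
U+E5D7 → 3-byte form EE 97 97 at offsets 4–6.
U+1074FA → 4-byte form F4 87 93 BA at offsets 7–10.
U+1F960 → 4-byte form F0 9F A5 A0 at offsets 11–14.
Offset 14 falls in char 4's range; it's byte 4 of F0 9F A5 A0 = 0xA0.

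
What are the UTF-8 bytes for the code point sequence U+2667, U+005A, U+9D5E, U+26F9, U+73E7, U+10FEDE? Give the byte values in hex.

U+2667: 3-byte form → E2 99 A7.
U+005A: 1-byte form → 5A.
U+9D5E: 3-byte form → E9 B5 9E.
U+26F9: 3-byte form → E2 9B B9.
U+73E7: 3-byte form → E7 8F A7.
U+10FEDE: 4-byte form → F4 8F BB 9E.
Concatenated (17 bytes): E2 99 A7 5A E9 B5 9E E2 9B B9 E7 8F A7 F4 8F BB 9E.

E2 99 A7 5A E9 B5 9E E2 9B B9 E7 8F A7 F4 8F BB 9E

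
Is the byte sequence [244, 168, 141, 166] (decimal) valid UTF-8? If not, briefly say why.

invalid (encodes a value above U+10FFFF)

Leading byte 0xF4 = 11110100 → 4-byte form.
Payload = 0x128366, which exceeds U+10FFFF, the maximum Unicode code point. (Leading bytes F5–FF, or F4 followed by ≥ 0x90, are invalid.)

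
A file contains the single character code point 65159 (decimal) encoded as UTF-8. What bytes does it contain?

U+FE87 = 0xFE87 = 65159 decimal. In range U+0800–U+FFFF → 3-byte form: 1110xxxx 10xxxxxx 10xxxxxx.
Binary (16 bits): 1111111010000111.
Split 4+6+6: 1111 | 111010 | 000111.
Byte 1: 11101111 = 0xEF.
Byte 2: 10111010 = 0xBA.
Byte 3: 10000111 = 0x87.

EF BA 87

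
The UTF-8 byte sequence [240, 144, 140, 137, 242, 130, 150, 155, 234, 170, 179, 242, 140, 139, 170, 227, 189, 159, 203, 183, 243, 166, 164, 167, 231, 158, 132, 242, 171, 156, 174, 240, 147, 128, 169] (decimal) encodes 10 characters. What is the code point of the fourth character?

U+8C2EA

Offset 0: leading byte 0xF0 = 11110000 → 4-byte char #1 = F0 90 8C 89.
Offset 4: leading byte 0xF2 = 11110010 → 4-byte char #2 = F2 82 96 9B.
Offset 8: leading byte 0xEA = 11101010 → 3-byte char #3 = EA AA B3.
Offset 11: leading byte 0xF2 = 11110010 → 4-byte char #4 = F2 8C 8B AA.
Leading byte 0xF2 = 11110010 matches 11110xxx → 4-byte sequence.
Byte 1: 0xF2 = 11110010, payload 010 (3 bits).
Byte 2: 0x8C = 10001100 (10xxxxxx ✓), payload 001100.
Byte 3: 0x8B = 10001011 (10xxxxxx ✓), payload 001011.
Byte 4: 0xAA = 10101010 (10xxxxxx ✓), payload 101010.
Concatenate: 010001100001011101010 = 0x8C2EA (21 bits → U+8C2EA).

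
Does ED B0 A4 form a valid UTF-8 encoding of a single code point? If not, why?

Structurally a 3-byte sequence; payload = 0xDC24.
But 0xDC24 is in U+D800–U+DFFF, the surrogate range. Surrogates are not Unicode scalar values and are forbidden in UTF-8.

invalid (encodes a surrogate (U+D800–U+DFFF))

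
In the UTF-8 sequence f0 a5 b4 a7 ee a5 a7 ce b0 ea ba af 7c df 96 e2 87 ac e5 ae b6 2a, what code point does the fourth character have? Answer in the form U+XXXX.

U+AEAF

Offset 0: leading byte 0xF0 = 11110000 → 4-byte char #1 = F0 A5 B4 A7.
Offset 4: leading byte 0xEE = 11101110 → 3-byte char #2 = EE A5 A7.
Offset 7: leading byte 0xCE = 11001110 → 2-byte char #3 = CE B0.
Offset 9: leading byte 0xEA = 11101010 → 3-byte char #4 = EA BA AF.
Leading byte 0xEA = 11101010 matches 1110xxxx → 3-byte sequence.
Byte 1: 0xEA = 11101010, payload 1010 (4 bits).
Byte 2: 0xBA = 10111010 (10xxxxxx ✓), payload 111010.
Byte 3: 0xAF = 10101111 (10xxxxxx ✓), payload 101111.
Concatenate: 1010111010101111 = 0xAEAF (16 bits → U+AEAF).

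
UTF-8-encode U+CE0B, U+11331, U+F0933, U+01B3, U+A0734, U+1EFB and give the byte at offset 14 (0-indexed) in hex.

0xA0

U+CE0B → 3-byte form EC B8 8B at offsets 0–2.
U+11331 → 4-byte form F0 91 8C B1 at offsets 3–6.
U+F0933 → 4-byte form F3 B0 A4 B3 at offsets 7–10.
U+01B3 → 2-byte form C6 B3 at offsets 11–12.
U+A0734 → 4-byte form F2 A0 9C B4 at offsets 13–16.
Offset 14 falls in char 5's range; it's byte 2 of F2 A0 9C B4 = 0xA0.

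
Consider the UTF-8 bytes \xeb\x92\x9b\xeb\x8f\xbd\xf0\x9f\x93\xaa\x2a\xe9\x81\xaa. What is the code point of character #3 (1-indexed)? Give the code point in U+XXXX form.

U+1F4EA

Offset 0: leading byte 0xEB = 11101011 → 3-byte char #1 = EB 92 9B.
Offset 3: leading byte 0xEB = 11101011 → 3-byte char #2 = EB 8F BD.
Offset 6: leading byte 0xF0 = 11110000 → 4-byte char #3 = F0 9F 93 AA.
Leading byte 0xF0 = 11110000 matches 11110xxx → 4-byte sequence.
Byte 1: 0xF0 = 11110000, payload 000 (3 bits).
Byte 2: 0x9F = 10011111 (10xxxxxx ✓), payload 011111.
Byte 3: 0x93 = 10010011 (10xxxxxx ✓), payload 010011.
Byte 4: 0xAA = 10101010 (10xxxxxx ✓), payload 101010.
Concatenate: 000011111010011101010 = 0x1F4EA (21 bits → U+1F4EA).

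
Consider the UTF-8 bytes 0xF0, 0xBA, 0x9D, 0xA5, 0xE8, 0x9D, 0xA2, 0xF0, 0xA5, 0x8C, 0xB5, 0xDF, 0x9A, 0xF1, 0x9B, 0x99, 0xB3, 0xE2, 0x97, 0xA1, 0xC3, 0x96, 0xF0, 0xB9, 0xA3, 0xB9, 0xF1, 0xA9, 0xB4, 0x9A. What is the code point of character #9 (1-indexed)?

Offset 0: leading byte 0xF0 = 11110000 → 4-byte char #1 = F0 BA 9D A5.
Offset 4: leading byte 0xE8 = 11101000 → 3-byte char #2 = E8 9D A2.
Offset 7: leading byte 0xF0 = 11110000 → 4-byte char #3 = F0 A5 8C B5.
Offset 11: leading byte 0xDF = 11011111 → 2-byte char #4 = DF 9A.
Offset 13: leading byte 0xF1 = 11110001 → 4-byte char #5 = F1 9B 99 B3.
Offset 17: leading byte 0xE2 = 11100010 → 3-byte char #6 = E2 97 A1.
Offset 20: leading byte 0xC3 = 11000011 → 2-byte char #7 = C3 96.
Offset 22: leading byte 0xF0 = 11110000 → 4-byte char #8 = F0 B9 A3 B9.
Offset 26: leading byte 0xF1 = 11110001 → 4-byte char #9 = F1 A9 B4 9A.
Leading byte 0xF1 = 11110001 matches 11110xxx → 4-byte sequence.
Byte 1: 0xF1 = 11110001, payload 001 (3 bits).
Byte 2: 0xA9 = 10101001 (10xxxxxx ✓), payload 101001.
Byte 3: 0xB4 = 10110100 (10xxxxxx ✓), payload 110100.
Byte 4: 0x9A = 10011010 (10xxxxxx ✓), payload 011010.
Concatenate: 001101001110100011010 = 0x69D1A (21 bits → U+69D1A).

U+69D1A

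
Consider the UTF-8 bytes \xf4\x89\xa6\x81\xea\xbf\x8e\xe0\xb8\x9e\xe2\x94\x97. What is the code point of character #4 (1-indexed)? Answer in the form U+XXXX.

U+2517

Offset 0: leading byte 0xF4 = 11110100 → 4-byte char #1 = F4 89 A6 81.
Offset 4: leading byte 0xEA = 11101010 → 3-byte char #2 = EA BF 8E.
Offset 7: leading byte 0xE0 = 11100000 → 3-byte char #3 = E0 B8 9E.
Offset 10: leading byte 0xE2 = 11100010 → 3-byte char #4 = E2 94 97.
Leading byte 0xE2 = 11100010 matches 1110xxxx → 3-byte sequence.
Byte 1: 0xE2 = 11100010, payload 0010 (4 bits).
Byte 2: 0x94 = 10010100 (10xxxxxx ✓), payload 010100.
Byte 3: 0x97 = 10010111 (10xxxxxx ✓), payload 010111.
Concatenate: 0010010100010111 = 0x2517 (16 bits → U+2517).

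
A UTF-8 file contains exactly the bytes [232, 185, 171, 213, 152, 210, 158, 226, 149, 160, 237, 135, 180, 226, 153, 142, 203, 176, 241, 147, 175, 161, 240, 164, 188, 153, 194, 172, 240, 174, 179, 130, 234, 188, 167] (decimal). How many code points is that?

Byte at offset 0: 0xE8 = 11101000 → 3-byte char (#1). Advance 3.
Byte at offset 3: 0xD5 = 11010101 → 2-byte char (#2). Advance 2.
Byte at offset 5: 0xD2 = 11010010 → 2-byte char (#3). Advance 2.
Byte at offset 7: 0xE2 = 11100010 → 3-byte char (#4). Advance 3.
Byte at offset 10: 0xED = 11101101 → 3-byte char (#5). Advance 3.
Byte at offset 13: 0xE2 = 11100010 → 3-byte char (#6). Advance 3.
Byte at offset 16: 0xCB = 11001011 → 2-byte char (#7). Advance 2.
Byte at offset 18: 0xF1 = 11110001 → 4-byte char (#8). Advance 4.
Byte at offset 22: 0xF0 = 11110000 → 4-byte char (#9). Advance 4.
Byte at offset 26: 0xC2 = 11000010 → 2-byte char (#10). Advance 2.
Byte at offset 28: 0xF0 = 11110000 → 4-byte char (#11). Advance 4.
Byte at offset 32: 0xEA = 11101010 → 3-byte char (#12). Advance 3.
Reached end at offset 35 after 12 code points.

12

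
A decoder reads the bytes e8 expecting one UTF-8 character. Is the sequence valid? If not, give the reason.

invalid (sequence truncated)

Leading byte 0xE8 = 11101000 → 3-byte form, but only 1 byte is present.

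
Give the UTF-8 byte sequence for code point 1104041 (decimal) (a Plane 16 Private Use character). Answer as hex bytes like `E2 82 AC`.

F4 8D A2 A9

U+10D8A9 = 0x10D8A9 = 1104041 decimal. In range U+10000–U+10FFFF → 4-byte form: 11110xxx 10xxxxxx 10xxxxxx 10xxxxxx.
Binary (21 bits): 100001101100010101001.
Split 3+6+6+6: 100 | 001101 | 100010 | 101001.
Byte 1: 11110100 = 0xF4.
Byte 2: 10001101 = 0x8D.
Byte 3: 10100010 = 0xA2.
Byte 4: 10101001 = 0xA9.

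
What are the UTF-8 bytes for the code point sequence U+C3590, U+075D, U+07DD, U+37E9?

F3 83 96 90 DD 9D DF 9D E3 9F A9

U+C3590: 4-byte form → F3 83 96 90.
U+075D: 2-byte form → DD 9D.
U+07DD: 2-byte form → DF 9D.
U+37E9: 3-byte form → E3 9F A9.
Concatenated (11 bytes): F3 83 96 90 DD 9D DF 9D E3 9F A9.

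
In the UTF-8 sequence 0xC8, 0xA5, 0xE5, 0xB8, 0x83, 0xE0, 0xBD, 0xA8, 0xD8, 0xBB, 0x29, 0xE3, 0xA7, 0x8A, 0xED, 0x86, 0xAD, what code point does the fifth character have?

Offset 0: leading byte 0xC8 = 11001000 → 2-byte char #1 = C8 A5.
Offset 2: leading byte 0xE5 = 11100101 → 3-byte char #2 = E5 B8 83.
Offset 5: leading byte 0xE0 = 11100000 → 3-byte char #3 = E0 BD A8.
Offset 8: leading byte 0xD8 = 11011000 → 2-byte char #4 = D8 BB.
Offset 10: leading byte 0x29 = 00101001 → 1-byte char #5 = 29.
Leading byte 0x29 = 00101001 matches 0xxxxxxx → 1-byte sequence.
Byte 1: 0x29 = 00101001, payload 0101001 (7 bits).
Concatenate: 0101001 = 0x29 (7 bits → U+0029).

U+0029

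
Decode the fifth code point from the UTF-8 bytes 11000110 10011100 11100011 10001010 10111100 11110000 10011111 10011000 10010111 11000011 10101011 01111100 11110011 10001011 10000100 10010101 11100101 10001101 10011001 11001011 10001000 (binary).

U+007C

Offset 0: leading byte 0xC6 = 11000110 → 2-byte char #1 = C6 9C.
Offset 2: leading byte 0xE3 = 11100011 → 3-byte char #2 = E3 8A BC.
Offset 5: leading byte 0xF0 = 11110000 → 4-byte char #3 = F0 9F 98 97.
Offset 9: leading byte 0xC3 = 11000011 → 2-byte char #4 = C3 AB.
Offset 11: leading byte 0x7C = 01111100 → 1-byte char #5 = 7C.
Leading byte 0x7C = 01111100 matches 0xxxxxxx → 1-byte sequence.
Byte 1: 0x7C = 01111100, payload 1111100 (7 bits).
Concatenate: 1111100 = 0x7C (7 bits → U+007C).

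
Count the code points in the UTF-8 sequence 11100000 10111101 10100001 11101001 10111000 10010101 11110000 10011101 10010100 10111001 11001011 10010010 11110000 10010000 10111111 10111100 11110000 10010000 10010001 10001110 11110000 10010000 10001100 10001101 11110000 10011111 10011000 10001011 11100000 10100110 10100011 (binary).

9

Byte at offset 0: 0xE0 = 11100000 → 3-byte char (#1). Advance 3.
Byte at offset 3: 0xE9 = 11101001 → 3-byte char (#2). Advance 3.
Byte at offset 6: 0xF0 = 11110000 → 4-byte char (#3). Advance 4.
Byte at offset 10: 0xCB = 11001011 → 2-byte char (#4). Advance 2.
Byte at offset 12: 0xF0 = 11110000 → 4-byte char (#5). Advance 4.
Byte at offset 16: 0xF0 = 11110000 → 4-byte char (#6). Advance 4.
Byte at offset 20: 0xF0 = 11110000 → 4-byte char (#7). Advance 4.
Byte at offset 24: 0xF0 = 11110000 → 4-byte char (#8). Advance 4.
Byte at offset 28: 0xE0 = 11100000 → 3-byte char (#9). Advance 3.
Reached end at offset 31 after 9 code points.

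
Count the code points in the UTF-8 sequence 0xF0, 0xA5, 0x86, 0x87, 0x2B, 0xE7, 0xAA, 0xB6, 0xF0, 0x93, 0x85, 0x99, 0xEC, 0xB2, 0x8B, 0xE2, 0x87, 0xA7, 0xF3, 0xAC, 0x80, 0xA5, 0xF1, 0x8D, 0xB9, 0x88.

Byte at offset 0: 0xF0 = 11110000 → 4-byte char (#1). Advance 4.
Byte at offset 4: 0x2B = 00101011 → 1-byte char (#2). Advance 1.
Byte at offset 5: 0xE7 = 11100111 → 3-byte char (#3). Advance 3.
Byte at offset 8: 0xF0 = 11110000 → 4-byte char (#4). Advance 4.
Byte at offset 12: 0xEC = 11101100 → 3-byte char (#5). Advance 3.
Byte at offset 15: 0xE2 = 11100010 → 3-byte char (#6). Advance 3.
Byte at offset 18: 0xF3 = 11110011 → 4-byte char (#7). Advance 4.
Byte at offset 22: 0xF1 = 11110001 → 4-byte char (#8). Advance 4.
Reached end at offset 26 after 8 code points.

8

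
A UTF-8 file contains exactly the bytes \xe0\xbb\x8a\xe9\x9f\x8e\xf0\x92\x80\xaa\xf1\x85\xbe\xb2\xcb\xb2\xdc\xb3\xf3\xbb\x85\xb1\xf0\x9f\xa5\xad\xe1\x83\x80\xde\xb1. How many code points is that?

10

Byte at offset 0: 0xE0 = 11100000 → 3-byte char (#1). Advance 3.
Byte at offset 3: 0xE9 = 11101001 → 3-byte char (#2). Advance 3.
Byte at offset 6: 0xF0 = 11110000 → 4-byte char (#3). Advance 4.
Byte at offset 10: 0xF1 = 11110001 → 4-byte char (#4). Advance 4.
Byte at offset 14: 0xCB = 11001011 → 2-byte char (#5). Advance 2.
Byte at offset 16: 0xDC = 11011100 → 2-byte char (#6). Advance 2.
Byte at offset 18: 0xF3 = 11110011 → 4-byte char (#7). Advance 4.
Byte at offset 22: 0xF0 = 11110000 → 4-byte char (#8). Advance 4.
Byte at offset 26: 0xE1 = 11100001 → 3-byte char (#9). Advance 3.
Byte at offset 29: 0xDE = 11011110 → 2-byte char (#10). Advance 2.
Reached end at offset 31 after 10 code points.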